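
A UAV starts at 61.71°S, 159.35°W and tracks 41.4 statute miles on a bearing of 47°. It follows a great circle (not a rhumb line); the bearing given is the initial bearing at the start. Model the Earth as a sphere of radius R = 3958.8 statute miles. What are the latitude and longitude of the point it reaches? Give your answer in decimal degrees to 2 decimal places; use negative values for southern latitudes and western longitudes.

latitude -61.30°, longitude -158.44°

The arc subtends δ = 41.4/3958.8 = 0.010458 rad at the centre.
With φ₁ = -61.71° = -1.077043 rad and θ = 47° = 0.820305 rad:
sin φ₂ = sin φ₁ cos δ + cos φ₁ sin δ cos θ = (-0.880560)(0.999945) + (0.473935)(0.010458)(0.681998) = -0.877132
φ₂ = asin(-0.877132) = -1.069857 rad = -61.30°.
For the longitude increment, Δλ = atan2( sin θ sin δ cos φ₁, cos δ − sin φ₁ sin φ₂ ) = atan2(0.003625, 0.227578) = 0.91°.
Hence λ₂ = -159.35° + 0.91° = -158.44°.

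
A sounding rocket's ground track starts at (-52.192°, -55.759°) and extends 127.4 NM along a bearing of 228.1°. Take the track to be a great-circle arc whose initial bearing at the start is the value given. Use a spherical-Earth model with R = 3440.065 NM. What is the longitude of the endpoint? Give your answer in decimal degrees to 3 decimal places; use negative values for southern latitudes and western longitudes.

Angular distance δ = d/R = 127.4 / 3440.065 = 0.037034 rad.
Converting: φ₁ = -0.910922 rad, θ = 3.981096 rad.
sin φ₂ = sin φ₁ cos δ + cos φ₁ sin δ cos θ = (-0.790069)(0.999314) + (0.613017)(0.037026)(-0.667833) = -0.804686
φ₂ = asin(-0.804686) = -0.935146 rad = -53.580°.
Δλ = atan2( sin θ sin δ cos φ₁ , cos δ − sin φ₁ sin φ₂ ) = atan2(-0.016894, 0.363557) = -0.046435 rad = -2.661°.
Hence λ₂ = -55.759° + -2.661° = -58.420°.

longitude -58.420°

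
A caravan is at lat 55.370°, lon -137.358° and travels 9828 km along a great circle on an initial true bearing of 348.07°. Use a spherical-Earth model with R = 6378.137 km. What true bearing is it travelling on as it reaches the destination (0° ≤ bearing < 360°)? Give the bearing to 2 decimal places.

δ = 9828/6378.137 = 1.540889 rad (88.2864°).
Start latitude φ₁ = 0.966389 rad; initial bearing θ = 6.074968 rad.
Applying the spherical law of cosines for sides, sin φ₂ = sin φ₁ cos δ + cos φ₁ sin δ cos θ = 0.580357, so φ₂ = 35.476°.
Then Δλ = atan2(-0.117419, -0.447637) = -2.885063 rad, from sin θ sin δ cos φ₁ over cos δ − sin φ₁ sin φ₂.
λ₂ = -137.358° + -165.302° = -302.660°, normalized to (−180°, 180°] → 57.340°.
The forward bearing on arrival equals the back-azimuth from the destination plus 180°.
Back-azimuth from P₂ (35.48°, 57.34°) to P₁ (55.37°, -137.36°), with Δλ' = λ₁ − λ₂ = -194.70°: atan2( sin Δλ' cos φ₁ , cos φ₂ sin φ₁ − sin φ₂ cos φ₁ cos Δλ' ) = 8.29°.
Final bearing = (8.29° + 180°) mod 360° = 188.29°.

final bearing 188.29°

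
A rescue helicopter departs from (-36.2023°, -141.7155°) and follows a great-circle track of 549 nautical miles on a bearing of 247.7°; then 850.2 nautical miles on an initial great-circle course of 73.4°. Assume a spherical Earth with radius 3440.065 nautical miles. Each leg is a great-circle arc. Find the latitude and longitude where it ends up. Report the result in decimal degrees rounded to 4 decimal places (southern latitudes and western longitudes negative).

latitude -33.9466°, longitude -136.2335°

Apply the spherical direct solution leg by leg, carrying full precision between legs.
Leg 1: from (-36.2023°, -141.7155°), δ = 549/3440.065 = 0.159590 rad, θ = 247.7° → φ = -39.1824°, λ = -152.6496°.
Leg 2: from (-39.1824°, -152.6496°), δ = 850.2/3440.065 = 0.247146 rad, θ = 73.4° → φ = -33.9466°, λ = -136.2335°.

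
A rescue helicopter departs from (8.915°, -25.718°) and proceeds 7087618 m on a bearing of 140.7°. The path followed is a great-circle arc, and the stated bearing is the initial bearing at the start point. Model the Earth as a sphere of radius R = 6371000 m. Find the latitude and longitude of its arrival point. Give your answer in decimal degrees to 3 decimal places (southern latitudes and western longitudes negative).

Central angle δ = d/R = 1.112481 rad.
With φ₁ = 8.915° = 0.155596 rad and θ = 140.7° = 2.455678 rad:
Destination latitude: φ₂ = arcsin( sin φ₁ cos δ + cos φ₁ sin δ cos θ ) = arcsin(-0.617031) = -38.100°.
For the longitude increment, Δλ = atan2( sin θ sin δ cos φ₁, cos δ − sin φ₁ sin φ₂ ) = atan2(0.561153, 0.538058) = 46.204°.
λ₂ = -25.718° + 46.204° = 20.486°.

latitude -38.100°, longitude 20.486°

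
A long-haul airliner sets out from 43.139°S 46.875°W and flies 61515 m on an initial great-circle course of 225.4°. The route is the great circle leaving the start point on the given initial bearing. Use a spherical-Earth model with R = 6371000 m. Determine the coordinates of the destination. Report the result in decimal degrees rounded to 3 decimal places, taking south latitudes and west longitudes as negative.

latitude -43.526°, longitude -47.418°

The arc subtends δ = 61515/6371000 = 0.009655 rad at the centre.
Start latitude φ₁ = -0.752918 rad; initial bearing θ = 3.933972 rad.
sin φ₂ = sin φ₁ cos δ + cos φ₁ sin δ cos θ = (-0.683771)(0.999953) + (0.729697)(0.009655)(-0.702153) = -0.688686
φ₂ = asin(-0.688686) = -0.759675 rad = -43.526°.
Then Δλ = atan2(-0.005017, 0.529050) = -0.009482 rad, from sin θ sin δ cos φ₁ over cos δ − sin φ₁ sin φ₂.
Hence λ₂ = -46.875° + -0.543° = -47.418°.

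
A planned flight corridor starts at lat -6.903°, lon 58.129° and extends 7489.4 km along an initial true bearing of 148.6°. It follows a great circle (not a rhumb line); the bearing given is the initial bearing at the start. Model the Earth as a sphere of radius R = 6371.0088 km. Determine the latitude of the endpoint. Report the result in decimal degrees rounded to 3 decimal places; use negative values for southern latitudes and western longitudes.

δ = 7489.4/6371.0088 = 1.175544 rad (67.3537°).
Converting: φ₁ = -0.120480 rad, θ = 2.593559 rad.
Applying the spherical law of cosines for sides, sin φ₂ = sin φ₁ cos δ + cos φ₁ sin δ cos θ = -0.828309, so φ₂ = -55.925°.
Then Δλ = atan2(0.477354, 0.285488) = 1.031802 rad, from sin θ sin δ cos φ₁ over cos δ − sin φ₁ sin φ₂.
Hence λ₂ = 58.129° + 59.118° = 117.247°.

latitude -55.925°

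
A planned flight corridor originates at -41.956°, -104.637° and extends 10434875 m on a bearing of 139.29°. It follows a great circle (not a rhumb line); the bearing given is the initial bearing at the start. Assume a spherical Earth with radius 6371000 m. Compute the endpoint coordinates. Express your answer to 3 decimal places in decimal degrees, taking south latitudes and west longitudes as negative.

δ = 10434875/6371000 = 1.637871 rad (93.8431°).
With φ₁ = -41.956° = -0.732270 rad and θ = 139.29° = 2.431069 rad:
sin φ₂ = sin φ₁ cos δ + cos φ₁ sin δ cos θ = (-0.668560)(-0.067024) + (0.743658)(0.997751)(-0.758021) = -0.517631
φ₂ = asin(-0.517631) = -0.544080 rad = -31.173°.
For the longitude increment, Δλ = atan2( sin θ sin δ cos φ₁, cos δ − sin φ₁ sin φ₂ ) = atan2(0.483946, -0.413092) = 130.484°.
Hence λ₂ = -104.637° + 130.484° = 25.847°.

latitude -31.173°, longitude 25.847°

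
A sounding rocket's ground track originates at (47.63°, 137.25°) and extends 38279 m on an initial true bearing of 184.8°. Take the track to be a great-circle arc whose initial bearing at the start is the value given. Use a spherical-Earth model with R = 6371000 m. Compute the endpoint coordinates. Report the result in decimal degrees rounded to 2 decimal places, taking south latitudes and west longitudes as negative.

latitude 47.29°, longitude 137.21°

δ = 38279/6371000 = 0.006008 rad (0.3443°).
Start latitude φ₁ = 0.831300 rad; initial bearing θ = 3.225368 rad.
Destination latitude: φ₂ = arcsin( sin φ₁ cos δ + cos φ₁ sin δ cos θ ) = arcsin(0.734760) = 47.29°.
For the longitude increment, Δλ = atan2( sin θ sin δ cos φ₁, cos δ − sin φ₁ sin φ₂ ) = atan2(-0.000339, 0.457135) = -0.04°.
λ₂ = 137.25° + -0.04° = 137.21°.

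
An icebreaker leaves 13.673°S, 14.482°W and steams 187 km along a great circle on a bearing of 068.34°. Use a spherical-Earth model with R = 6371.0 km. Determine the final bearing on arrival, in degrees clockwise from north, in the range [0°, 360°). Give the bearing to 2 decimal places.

δ = 187/6371 = 0.029352 rad (1.6817°).
Start latitude φ₁ = -0.238639 rad; initial bearing θ = 1.192758 rad.
Applying the spherical law of cosines for sides, sin φ₂ = sin φ₁ cos δ + cos φ₁ sin δ cos θ = -0.225753, so φ₂ = -13.047°.
Δλ = atan2( sin θ sin δ cos φ₁ , cos δ − sin φ₁ sin φ₂ ) = atan2(0.026502, 0.946206) = 0.028002 rad = 1.604°.
λ₂ = -14.482° + 1.604° = -12.878°.
The forward bearing on arrival equals the back-azimuth from the destination plus 180°.
Back-azimuth from P₂ (-13.05°, -12.88°) to P₁ (-13.67°, -14.48°), with Δλ' = λ₁ − λ₂ = -1.60°: atan2( sin Δλ' cos φ₁ , cos φ₂ sin φ₁ − sin φ₂ cos φ₁ cos Δλ' ) = 247.97°.
Final bearing = (247.97° + 180°) mod 360° = 67.97°.

final bearing 67.97°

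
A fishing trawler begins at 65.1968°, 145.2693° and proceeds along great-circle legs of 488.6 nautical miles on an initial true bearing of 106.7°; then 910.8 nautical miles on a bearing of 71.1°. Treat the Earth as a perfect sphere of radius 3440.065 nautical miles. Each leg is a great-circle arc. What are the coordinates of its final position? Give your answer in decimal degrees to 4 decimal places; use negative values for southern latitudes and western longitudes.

latitude 62.9799°, longitude -165.0192°

Apply the spherical direct solution leg by leg, carrying full precision between legs.
Leg 1: from (65.1968°, 145.2693°), δ = 488.6/3440.065 = 0.142032 rad, θ = 106.7° → φ = 61.8298°, λ = 161.9597°.
Leg 2: from (61.8298°, 161.9597°), δ = 910.8/3440.065 = 0.264762 rad, θ = 71.1° → φ = 62.9799°, λ = -165.0192°.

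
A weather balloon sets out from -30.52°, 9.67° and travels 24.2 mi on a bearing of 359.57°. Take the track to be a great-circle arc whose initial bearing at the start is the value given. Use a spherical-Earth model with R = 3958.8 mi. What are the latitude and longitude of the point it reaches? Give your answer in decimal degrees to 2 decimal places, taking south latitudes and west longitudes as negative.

latitude -30.17°, longitude 9.67°

Central angle δ = d/R = 0.006113 rad.
Converting: φ₁ = -0.532674 rad, θ = 6.275680 rad.
Destination latitude: φ₂ = arcsin( sin φ₁ cos δ + cos φ₁ sin δ cos θ ) = arcsin(-0.502564) = -30.17°.
Δλ = atan2( sin θ sin δ cos φ₁ , cos δ − sin φ₁ sin φ₂ ) = atan2(-0.000040, 0.744760) = -0.000053 rad = -0.00°.
λ₂ = λ₁ + Δλ = 9.67°.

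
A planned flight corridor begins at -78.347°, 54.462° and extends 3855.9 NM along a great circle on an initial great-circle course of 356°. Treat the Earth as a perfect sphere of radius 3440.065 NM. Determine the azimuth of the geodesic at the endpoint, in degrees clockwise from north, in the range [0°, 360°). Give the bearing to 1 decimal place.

final bearing 359.2°

Central angle δ = d/R = 1.120880 rad.
With φ₁ = -78.347° = -1.367413 rad and θ = 356° = 6.213372 rad:
Applying the spherical law of cosines for sides, sin φ₂ = sin φ₁ cos δ + cos φ₁ sin δ cos θ = -0.244486, so φ₂ = -14.151°.
For the longitude increment, Δλ = atan2( sin θ sin δ cos φ₁, cos δ − sin φ₁ sin φ₂ ) = atan2(-0.012688, 0.195443) = -3.714°.
λ₂ = λ₁ + Δλ = 50.748°.
The forward bearing on arrival equals the back-azimuth from the destination plus 180°.
Back-azimuth from P₂ (-14.2°, 50.7°) to P₁ (-78.3°, 54.5°), with Δλ' = λ₁ − λ₂ = 3.7°: atan2( sin Δλ' cos φ₁ , cos φ₂ sin φ₁ − sin φ₂ cos φ₁ cos Δλ' ) = 179.2°.
Final bearing = (179.2° + 180°) mod 360° = 359.2°.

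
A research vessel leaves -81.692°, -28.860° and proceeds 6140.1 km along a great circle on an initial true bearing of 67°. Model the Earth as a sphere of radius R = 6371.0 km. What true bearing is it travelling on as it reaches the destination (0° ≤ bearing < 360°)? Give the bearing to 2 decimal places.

final bearing 8.95°

Central angle δ = d/R = 0.963758 rad.
Converting: φ₁ = -1.425794 rad, θ = 1.169371 rad.
Applying the spherical law of cosines for sides, sin φ₂ = sin φ₁ cos δ + cos φ₁ sin δ cos θ = -0.518080, so φ₂ = -31.204°.
Δλ = atan2( sin θ sin δ cos φ₁ , cos δ − sin φ₁ sin φ₂ ) = atan2(0.109245, 0.057795) = 1.084187 rad = 62.119°.
λ₂ = -28.860° + 62.119° = 33.259°.
The forward bearing on arrival equals the back-azimuth from the destination plus 180°.
Back-azimuth from P₂ (-31.20°, 33.26°) to P₁ (-81.69°, -28.86°), with Δλ' = λ₁ − λ₂ = -62.12°: atan2( sin Δλ' cos φ₁ , cos φ₂ sin φ₁ − sin φ₂ cos φ₁ cos Δλ' ) = 188.95°.
Final bearing = (188.95° + 180°) mod 360° = 8.95°.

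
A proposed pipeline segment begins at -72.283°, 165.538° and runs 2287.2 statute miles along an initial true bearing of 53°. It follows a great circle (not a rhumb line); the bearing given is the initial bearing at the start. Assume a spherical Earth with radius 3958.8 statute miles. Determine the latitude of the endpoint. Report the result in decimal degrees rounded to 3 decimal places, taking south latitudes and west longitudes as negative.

δ = 2287.2/3958.8 = 0.577751 rad (33.1027°).
Converting: φ₁ = -1.261576 rad, θ = 0.925025 rad.
Applying the spherical law of cosines for sides, sin φ₂ = sin φ₁ cos δ + cos φ₁ sin δ cos θ = -0.697941, so φ₂ = -44.262°.
Then Δλ = atan2(0.132733, 0.172855) = 0.654851 rad, from sin θ sin δ cos φ₁ over cos δ − sin φ₁ sin φ₂.
λ₂ = 165.538° + 37.520° = 203.058°, normalized to (−180°, 180°] → -156.942°.

latitude -44.262°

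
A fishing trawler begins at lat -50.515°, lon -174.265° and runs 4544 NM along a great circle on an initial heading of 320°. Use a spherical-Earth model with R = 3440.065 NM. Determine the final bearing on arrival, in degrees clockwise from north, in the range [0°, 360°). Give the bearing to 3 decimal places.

Angular distance δ = d/R = 4544 / 3440.065 = 1.320905 rad.
Converting: φ₁ = -0.881653 rad, θ = 5.585054 rad.
sin φ₂ = sin φ₁ cos δ + cos φ₁ sin δ cos θ = (-0.771791)(0.247298) + (0.635876)(0.968939)(0.766044) = 0.281117
φ₂ = asin(0.281117) = 0.284958 rad = 16.327°.
For the longitude increment, Δλ = atan2( sin θ sin δ cos φ₁, cos δ − sin φ₁ sin φ₂ ) = atan2(-0.396038, 0.464262) = -40.466°.
λ₂ = -174.265° + -40.466° = -214.731°, normalized to (−180°, 180°] → 145.269°.
The forward bearing on arrival equals the back-azimuth from the destination plus 180°.
Back-azimuth from P₂ (16.327°, 145.269°) to P₁ (-50.515°, -174.265°), with Δλ' = λ₁ − λ₂ = -319.534°: atan2( sin Δλ' cos φ₁ , cos φ₂ sin φ₁ − sin φ₂ cos φ₁ cos Δλ' ) = 154.792°.
Final bearing = (154.792° + 180°) mod 360° = 334.792°.

final bearing 334.792°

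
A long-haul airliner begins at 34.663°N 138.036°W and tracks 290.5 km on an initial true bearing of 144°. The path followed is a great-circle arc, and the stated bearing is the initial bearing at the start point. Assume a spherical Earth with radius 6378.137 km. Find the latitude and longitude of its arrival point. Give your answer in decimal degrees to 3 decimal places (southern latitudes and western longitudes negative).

latitude 32.538°, longitude -136.217°

Angular distance δ = d/R = 290.5 / 6378.137 = 0.045546 rad.
Start latitude φ₁ = 0.604983 rad; initial bearing θ = 2.513274 rad.
sin φ₂ = sin φ₁ cos δ + cos φ₁ sin δ cos θ = (0.568748)(0.998963) + (0.822511)(0.045530)(-0.809017) = 0.537862
φ₂ = asin(0.537862) = 0.567898 rad = 32.538°.
Then Δλ = atan2(0.022012, 0.693055) = 0.031750 rad, from sin θ sin δ cos φ₁ over cos δ − sin φ₁ sin φ₂.
Hence λ₂ = -138.036° + 1.819° = -136.217°.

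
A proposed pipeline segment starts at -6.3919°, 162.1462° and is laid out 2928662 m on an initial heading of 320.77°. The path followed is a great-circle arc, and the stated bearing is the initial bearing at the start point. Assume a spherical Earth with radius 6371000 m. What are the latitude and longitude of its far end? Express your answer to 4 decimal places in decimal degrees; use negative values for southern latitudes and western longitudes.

Angular distance δ = d/R = 2928662 / 6371000 = 0.459686 rad.
With φ₁ = -6.3919° = -0.111560 rad and θ = 320.77° = 5.598493 rad:
Destination latitude: φ₂ = arcsin( sin φ₁ cos δ + cos φ₁ sin δ cos θ ) = arcsin(0.241762) = 13.9906°.
Δλ = atan2( sin θ sin δ cos φ₁ , cos δ − sin φ₁ sin φ₂ ) = atan2(-0.278846, 0.923107) = -0.293358 rad = -16.8082°.
λ₂ = 162.1462° + -16.8082° = 145.3380°.

latitude 13.9906°, longitude 145.3380°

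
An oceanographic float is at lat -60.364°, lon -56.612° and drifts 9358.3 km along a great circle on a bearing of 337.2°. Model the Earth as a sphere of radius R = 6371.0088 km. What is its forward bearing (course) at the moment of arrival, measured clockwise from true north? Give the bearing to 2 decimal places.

Angular distance δ = d/R = 9358.3 / 6371.0088 = 1.468888 rad.
With φ₁ = -60.364° = -1.053551 rad and θ = 337.2° = 5.885250 rad:
Destination latitude: φ₂ = arcsin( sin φ₁ cos δ + cos φ₁ sin δ cos θ ) = arcsin(0.365062) = 21.411°.
Then Δλ = atan2(-0.190628, 0.419038) = -0.426936 rad, from sin θ sin δ cos φ₁ over cos δ − sin φ₁ sin φ₂.
Hence λ₂ = -56.612° + -24.462° = -81.074°.
The forward bearing on arrival equals the back-azimuth from the destination plus 180°.
Back-azimuth from P₂ (21.41°, -81.07°) to P₁ (-60.36°, -56.61°), with Δλ' = λ₁ − λ₂ = 24.46°: atan2( sin Δλ' cos φ₁ , cos φ₂ sin φ₁ − sin φ₂ cos φ₁ cos Δλ' ) = 168.12°.
Final bearing = (168.12° + 180°) mod 360° = 348.12°.

final bearing 348.12°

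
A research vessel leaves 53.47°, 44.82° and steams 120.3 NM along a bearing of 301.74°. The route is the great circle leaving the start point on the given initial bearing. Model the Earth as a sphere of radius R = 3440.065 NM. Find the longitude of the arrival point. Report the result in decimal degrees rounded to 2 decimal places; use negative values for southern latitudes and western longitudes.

δ = 120.3/3440.065 = 0.034970 rad (2.0036°).
Converting: φ₁ = 0.933228 rad, θ = 5.266356 rad.
sin φ₂ = sin φ₁ cos δ + cos φ₁ sin δ cos θ = (0.803545)(0.999389) + (0.595244)(0.034963)(0.526066) = 0.814002
φ₂ = asin(0.814002) = 0.951009 rad = 54.49°.
For the longitude increment, Δλ = atan2( sin θ sin δ cos φ₁, cos δ − sin φ₁ sin φ₂ ) = atan2(-0.017699, 0.345301) = -2.93°.
λ₂ = 44.82° + -2.93° = 41.89°.

longitude 41.89°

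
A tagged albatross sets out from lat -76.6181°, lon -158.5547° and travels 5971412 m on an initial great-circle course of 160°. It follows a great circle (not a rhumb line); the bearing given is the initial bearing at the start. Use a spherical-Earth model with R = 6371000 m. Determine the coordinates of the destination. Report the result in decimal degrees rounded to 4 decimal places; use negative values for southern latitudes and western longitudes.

The arc subtends δ = 5971412/6371000 = 0.937280 rad at the centre.
With φ₁ = -76.6181° = -1.337238 rad and θ = 160° = 2.792527 rad:
Destination latitude: φ₂ = arcsin( sin φ₁ cos δ + cos φ₁ sin δ cos θ ) = arcsin(-0.751190) = -48.6936°.
Then Δλ = atan2(0.063797, -0.138812) = 2.710791 rad, from sin θ sin δ cos φ₁ over cos δ − sin φ₁ sin φ₂.
Hence λ₂ = -158.5547° + 155.3169° = -3.2378°.

latitude -48.6936°, longitude -3.2378°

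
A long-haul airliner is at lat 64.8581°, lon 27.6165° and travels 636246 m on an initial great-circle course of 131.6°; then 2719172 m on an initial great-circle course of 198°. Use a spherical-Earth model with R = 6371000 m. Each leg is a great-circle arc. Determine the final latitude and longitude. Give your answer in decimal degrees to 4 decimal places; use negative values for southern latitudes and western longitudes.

Apply the spherical direct solution leg by leg, carrying full precision between legs.
Leg 1: from (64.8581°, 27.6165°), δ = 636246/6371000 = 0.099866 rad, θ = 131.6° → φ = 60.7651°, λ = 36.3973°.
Leg 2: from (60.7651°, 36.3973°), δ = 2719172/6371000 = 0.426805 rad, θ = 198° → φ = 37.0178°, λ = 27.1781°.

latitude 37.0178°, longitude 27.1781°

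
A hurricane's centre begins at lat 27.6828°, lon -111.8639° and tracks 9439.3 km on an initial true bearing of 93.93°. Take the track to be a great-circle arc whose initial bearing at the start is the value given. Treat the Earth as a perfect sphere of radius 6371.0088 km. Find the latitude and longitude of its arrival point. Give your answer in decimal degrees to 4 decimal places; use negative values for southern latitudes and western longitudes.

Angular distance δ = d/R = 9439.3 / 6371.0088 = 1.481602 rad.
Start latitude φ₁ = 0.483156 rad; initial bearing θ = 1.639388 rad.
sin φ₂ = sin φ₁ cos δ + cos φ₁ sin δ cos θ = (0.464576)(0.089076) + (0.885533)(0.996025)(-0.068538) = -0.019069
φ₂ = asin(-0.019069) = -0.019070 rad = -1.0926°.
Then Δλ = atan2(0.879939, 0.097935) = 1.459955 rad, from sin θ sin δ cos φ₁ over cos δ − sin φ₁ sin φ₂.
λ₂ = λ₁ + Δλ = -28.2146°.

latitude -1.0926°, longitude -28.2146°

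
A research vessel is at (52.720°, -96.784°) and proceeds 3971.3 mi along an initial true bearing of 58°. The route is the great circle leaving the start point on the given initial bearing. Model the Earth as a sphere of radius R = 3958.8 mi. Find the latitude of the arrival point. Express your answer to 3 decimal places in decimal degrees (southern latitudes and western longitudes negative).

latitude 44.301°

Angular distance δ = d/R = 3971.3 / 3958.8 = 1.003158 rad.
Start latitude φ₁ = 0.920138 rad; initial bearing θ = 1.012291 rad.
sin φ₂ = sin φ₁ cos δ + cos φ₁ sin δ cos θ = (0.795685)(0.537643) + (0.605711)(0.843173)(0.529919) = 0.698434
φ₂ = asin(0.698434) = 0.773207 rad = 44.301°.
Δλ = atan2( sin θ sin δ cos φ₁ , cos δ − sin φ₁ sin φ₂ ) = atan2(0.433114, -0.018091) = 1.612541 rad = 92.392°.
Hence λ₂ = -96.784° + 92.392° = -4.392°.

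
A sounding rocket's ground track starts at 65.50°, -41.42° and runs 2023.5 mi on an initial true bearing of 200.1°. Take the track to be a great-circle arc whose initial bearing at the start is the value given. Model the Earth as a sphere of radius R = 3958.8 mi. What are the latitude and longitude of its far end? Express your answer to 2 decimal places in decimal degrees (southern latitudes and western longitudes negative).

latitude 37.10°, longitude -53.59°

The arc subtends δ = 2023.5/3958.8 = 0.511140 rad at the centre.
Start latitude φ₁ = 1.143191 rad; initial bearing θ = 3.492404 rad.
Destination latitude: φ₂ = arcsin( sin φ₁ cos δ + cos φ₁ sin δ cos θ ) = arcsin(0.603156) = 37.10°.
Δλ = atan2( sin θ sin δ cos φ₁ , cos δ − sin φ₁ sin φ₂ ) = atan2(-0.069713, 0.323339) = -0.212354 rad = -12.17°.
λ₂ = -41.42° + -12.17° = -53.59°.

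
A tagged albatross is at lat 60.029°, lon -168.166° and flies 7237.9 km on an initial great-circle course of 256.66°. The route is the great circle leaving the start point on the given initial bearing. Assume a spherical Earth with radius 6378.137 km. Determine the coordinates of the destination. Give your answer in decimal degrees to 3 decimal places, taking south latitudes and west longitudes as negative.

latitude 15.151°, longitude 125.805°

δ = 7237.9/6378.137 = 1.134798 rad (65.0192°).
Start latitude φ₁ = 1.047704 rad; initial bearing θ = 4.479562 rad.
Destination latitude: φ₂ = arcsin( sin φ₁ cos δ + cos φ₁ sin δ cos θ ) = arcsin(0.261362) = 15.151°.
Then Δλ = atan2(-0.440609, 0.195903) = -1.152427 rad, from sin θ sin δ cos φ₁ over cos δ − sin φ₁ sin φ₂.
λ₂ = -168.166° + -66.029° = -234.195°, normalized to (−180°, 180°] → 125.805°.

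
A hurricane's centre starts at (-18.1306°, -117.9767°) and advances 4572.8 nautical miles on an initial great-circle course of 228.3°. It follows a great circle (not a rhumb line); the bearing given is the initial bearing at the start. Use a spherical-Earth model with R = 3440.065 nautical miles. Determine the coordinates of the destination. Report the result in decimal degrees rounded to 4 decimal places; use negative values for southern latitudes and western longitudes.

Angular distance δ = d/R = 4572.8 / 3440.065 = 1.329277 rad.
With φ₁ = -18.1306° = -0.316439 rad and θ = 228.3° = 3.984587 rad:
Applying the spherical law of cosines for sides, sin φ₂ = sin φ₁ cos δ + cos φ₁ sin δ cos θ = -0.688281, so φ₂ = -43.4942°.
Δλ = atan2( sin θ sin δ cos φ₁ , cos δ − sin φ₁ sin φ₂ ) = atan2(-0.688973, 0.024996) = -1.534532 rad = -87.9222°.
λ₂ = -117.9767° + -87.9222° = -205.8989°, normalized to (−180°, 180°] → 154.1011°.

latitude -43.4942°, longitude 154.1011°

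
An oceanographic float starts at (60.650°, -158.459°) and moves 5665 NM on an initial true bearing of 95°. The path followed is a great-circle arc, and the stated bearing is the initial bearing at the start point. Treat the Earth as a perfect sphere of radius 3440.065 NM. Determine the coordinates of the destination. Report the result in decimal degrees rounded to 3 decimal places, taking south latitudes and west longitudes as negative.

The arc subtends δ = 5665/3440.065 = 1.646771 rad at the centre.
With φ₁ = 60.650° = 1.058542 rad and θ = 95° = 1.658063 rad:
Destination latitude: φ₂ = arcsin( sin φ₁ cos δ + cos φ₁ sin δ cos θ ) = arcsin(-0.108755) = -6.244°.
Then Δλ = atan2(0.486870, 0.018893) = 1.532010 rad, from sin θ sin δ cos φ₁ over cos δ − sin φ₁ sin φ₂.
Hence λ₂ = -158.459° + 87.778° = -70.681°.

latitude -6.244°, longitude -70.681°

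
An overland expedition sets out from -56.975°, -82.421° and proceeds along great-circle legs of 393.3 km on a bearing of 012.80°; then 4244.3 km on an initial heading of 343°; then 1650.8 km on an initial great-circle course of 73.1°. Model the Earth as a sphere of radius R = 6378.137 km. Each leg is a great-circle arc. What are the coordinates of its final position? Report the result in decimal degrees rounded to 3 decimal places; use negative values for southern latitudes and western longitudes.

Apply the spherical direct solution leg by leg, carrying full precision between legs.
Leg 1: from (-56.975°, -82.421°), δ = 393.3/6378.137 = 0.061664 rad, θ = 12.8° → φ = -53.522°, λ = -81.105°.
Leg 2: from (-53.522°, -81.105°), δ = 4244.3/6378.137 = 0.665445 rad, θ = 343° → φ = -16.350°, λ = -91.948°.
Leg 3: from (-16.350°, -91.948°), δ = 1650.8/6378.137 = 0.258822 rad, θ = 73.1° → φ = -11.580°, λ = -77.472°.

latitude -11.580°, longitude -77.472°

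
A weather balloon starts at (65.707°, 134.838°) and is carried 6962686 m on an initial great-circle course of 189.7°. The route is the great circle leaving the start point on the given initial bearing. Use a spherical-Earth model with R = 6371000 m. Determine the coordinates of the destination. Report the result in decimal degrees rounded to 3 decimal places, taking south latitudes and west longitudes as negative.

δ = 6962686/6371000 = 1.092872 rad (62.6169°).
With φ₁ = 65.707° = 1.146803 rad and θ = 189.7° = 3.310890 rad:
sin φ₂ = sin φ₁ cos δ + cos φ₁ sin δ cos θ = (0.911454)(0.459937) + (0.411403)(0.887951)(-0.985703) = 0.059128
φ₂ = asin(0.059128) = 0.059163 rad = 3.390°.
For the longitude increment, Δλ = atan2( sin θ sin δ cos φ₁, cos δ − sin φ₁ sin φ₂ ) = atan2(-0.061550, 0.406045) = -8.620°.
λ₂ = 134.838° + -8.620° = 126.218°.

latitude 3.390°, longitude 126.218°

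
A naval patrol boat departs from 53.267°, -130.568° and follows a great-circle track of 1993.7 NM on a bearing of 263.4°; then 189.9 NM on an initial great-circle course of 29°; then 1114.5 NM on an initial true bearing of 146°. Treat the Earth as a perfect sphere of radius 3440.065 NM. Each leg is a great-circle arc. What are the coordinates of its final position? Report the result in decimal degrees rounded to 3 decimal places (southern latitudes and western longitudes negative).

latitude 26.003°, longitude -161.723°

Apply the spherical direct solution leg by leg, carrying full precision between legs.
Leg 1: from (53.267°, -130.568°), δ = 1993.7/3440.065 = 0.579553 rad, θ = 263.4° → φ = 39.266°, λ = -175.210°.
Leg 2: from (39.266°, -175.210°), δ = 189.9/3440.065 = 0.055202 rad, θ = 29° → φ = 42.014°, λ = -173.146°.
Leg 3: from (42.014°, -173.146°), δ = 1114.5/3440.065 = 0.323976 rad, θ = 146° → φ = 26.003°, λ = -161.723°.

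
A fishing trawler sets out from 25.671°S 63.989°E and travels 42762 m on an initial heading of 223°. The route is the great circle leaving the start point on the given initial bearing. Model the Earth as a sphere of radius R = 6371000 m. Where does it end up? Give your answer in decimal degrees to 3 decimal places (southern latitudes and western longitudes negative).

latitude -25.952°, longitude 63.697°

Angular distance δ = d/R = 42762 / 6371000 = 0.006712 rad.
With φ₁ = -25.671° = -0.448043 rad and θ = 223° = 3.892084 rad:
sin φ₂ = sin φ₁ cos δ + cos φ₁ sin δ cos θ = (-0.433203)(0.999977) + (0.901296)(0.006712)(-0.731354) = -0.437617
φ₂ = asin(-0.437617) = -0.452947 rad = -25.952°.
Then Δλ = atan2(-0.004126, 0.810400) = -0.005091 rad, from sin θ sin δ cos φ₁ over cos δ − sin φ₁ sin φ₂.
λ₂ = λ₁ + Δλ = 63.697°.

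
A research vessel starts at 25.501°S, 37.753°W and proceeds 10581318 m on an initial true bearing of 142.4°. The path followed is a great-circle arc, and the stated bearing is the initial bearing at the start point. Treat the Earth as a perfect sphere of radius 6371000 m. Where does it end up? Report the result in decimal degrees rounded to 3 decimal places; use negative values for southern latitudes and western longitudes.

Central angle δ = d/R = 1.660857 rad.
Start latitude φ₁ = -0.445076 rad; initial bearing θ = 2.485349 rad.
Destination latitude: φ₂ = arcsin( sin φ₁ cos δ + cos φ₁ sin δ cos θ ) = arcsin(-0.673484) = -42.337°.
Δλ = atan2( sin θ sin δ cos φ₁ , cos δ − sin φ₁ sin φ₂ ) = atan2(0.548472, -0.379892) = 2.176563 rad = 124.708°.
Hence λ₂ = -37.753° + 124.708° = 86.955°.

latitude -42.337°, longitude 86.955°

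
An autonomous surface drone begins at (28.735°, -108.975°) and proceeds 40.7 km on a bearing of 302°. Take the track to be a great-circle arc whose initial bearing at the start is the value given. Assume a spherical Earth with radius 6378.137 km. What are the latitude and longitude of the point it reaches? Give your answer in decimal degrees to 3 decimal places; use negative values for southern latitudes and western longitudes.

δ = 40.7/6378.137 = 0.006381 rad (0.3656°).
Converting: φ₁ = 0.501520 rad, θ = 5.270894 rad.
Applying the spherical law of cosines for sides, sin φ₂ = sin φ₁ cos δ + cos φ₁ sin δ cos θ = 0.483715, so φ₂ = 28.928°.
Δλ = atan2( sin θ sin δ cos φ₁ , cos δ − sin φ₁ sin φ₂ ) = atan2(-0.004745, 0.767429) = -0.006183 rad = -0.354°.
Hence λ₂ = -108.975° + -0.354° = -109.329°.

latitude 28.928°, longitude -109.329°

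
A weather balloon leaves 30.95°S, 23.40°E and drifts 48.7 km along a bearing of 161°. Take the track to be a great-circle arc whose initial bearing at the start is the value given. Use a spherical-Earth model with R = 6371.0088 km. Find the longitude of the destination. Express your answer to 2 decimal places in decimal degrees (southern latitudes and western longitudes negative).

Central angle δ = d/R = 0.007644 rad.
With φ₁ = -30.95° = -0.540179 rad and θ = 161° = 2.809980 rad:
Applying the spherical law of cosines for sides, sin φ₂ = sin φ₁ cos δ + cos φ₁ sin δ cos θ = -0.520473, so φ₂ = -31.36°.
For the longitude increment, Δλ = atan2( sin θ sin δ cos φ₁, cos δ − sin φ₁ sin φ₂ ) = atan2(0.002134, 0.732297) = 0.17°.
λ₂ = λ₁ + Δλ = 23.57°.

longitude 23.57°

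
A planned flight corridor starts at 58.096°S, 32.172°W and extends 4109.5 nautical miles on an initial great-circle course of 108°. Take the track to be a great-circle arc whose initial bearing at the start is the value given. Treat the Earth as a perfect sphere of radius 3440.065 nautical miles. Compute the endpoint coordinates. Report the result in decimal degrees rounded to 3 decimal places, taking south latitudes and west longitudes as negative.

Central angle δ = d/R = 1.194600 rad.
Start latitude φ₁ = -1.013966 rad; initial bearing θ = 1.884956 rad.
sin φ₂ = sin φ₁ cos δ + cos φ₁ sin δ cos θ = (-0.848935)(0.367386) + (0.528498)(0.930069)(-0.309017) = -0.463781
φ₂ = asin(-0.463781) = -0.482258 rad = -27.631°.
For the longitude increment, Δλ = atan2( sin θ sin δ cos φ₁, cos δ − sin φ₁ sin φ₂ ) = atan2(0.467481, -0.026334) = 93.224°.
Hence λ₂ = -32.172° + 93.224° = 61.052°.

latitude -27.631°, longitude 61.052°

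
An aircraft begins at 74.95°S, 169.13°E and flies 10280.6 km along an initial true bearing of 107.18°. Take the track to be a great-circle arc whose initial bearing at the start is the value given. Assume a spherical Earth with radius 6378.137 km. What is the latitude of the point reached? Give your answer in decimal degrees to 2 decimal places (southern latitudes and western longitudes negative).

latitude -2.12°

Angular distance δ = d/R = 10280.6 / 6378.137 = 1.611850 rad.
Converting: φ₁ = -1.308124 rad, θ = 1.870644 rad.
Applying the spherical law of cosines for sides, sin φ₂ = sin φ₁ cos δ + cos φ₁ sin δ cos θ = -0.036999, so φ₂ = -2.12°.
For the longitude increment, Δλ = atan2( sin θ sin δ cos φ₁, cos δ − sin φ₁ sin φ₂ ) = atan2(0.247867, -0.076772) = 107.21°.
λ₂ = 169.13° + 107.21° = 276.34°, normalized to (−180°, 180°] → -83.66°.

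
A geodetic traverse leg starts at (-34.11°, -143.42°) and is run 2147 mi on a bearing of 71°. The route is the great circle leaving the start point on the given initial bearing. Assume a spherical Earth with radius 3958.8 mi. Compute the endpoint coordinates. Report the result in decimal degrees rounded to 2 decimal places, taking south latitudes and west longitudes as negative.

latitude -19.95°, longitude -112.14°

The arc subtends δ = 2147/3958.8 = 0.542336 rad at the centre.
Start latitude φ₁ = -0.595332 rad; initial bearing θ = 1.239184 rad.
Applying the spherical law of cosines for sides, sin φ₂ = sin φ₁ cos δ + cos φ₁ sin δ cos θ = -0.341185, so φ₂ = -19.95°.
Δλ = atan2( sin θ sin δ cos φ₁ , cos δ − sin φ₁ sin φ₂ ) = atan2(0.404061, 0.665175) = 0.545880 rad = 31.28°.
λ₂ = λ₁ + Δλ = -112.14°.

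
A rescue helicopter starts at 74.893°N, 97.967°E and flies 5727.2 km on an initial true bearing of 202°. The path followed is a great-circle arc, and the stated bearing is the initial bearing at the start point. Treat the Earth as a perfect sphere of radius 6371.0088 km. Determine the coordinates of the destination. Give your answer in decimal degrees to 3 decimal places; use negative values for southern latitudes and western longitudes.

Central angle δ = d/R = 0.898947 rad.
Converting: φ₁ = 1.307129 rad, θ = 3.525565 rad.
Applying the spherical law of cosines for sides, sin φ₂ = sin φ₁ cos δ + cos φ₁ sin δ cos θ = 0.411795, so φ₂ = 24.318°.
Then Δλ = atan2(-0.076413, 0.224871) = -0.327567 rad, from sin θ sin δ cos φ₁ over cos δ − sin φ₁ sin φ₂.
Hence λ₂ = 97.967° + -18.768° = 79.199°.

latitude 24.318°, longitude 79.199°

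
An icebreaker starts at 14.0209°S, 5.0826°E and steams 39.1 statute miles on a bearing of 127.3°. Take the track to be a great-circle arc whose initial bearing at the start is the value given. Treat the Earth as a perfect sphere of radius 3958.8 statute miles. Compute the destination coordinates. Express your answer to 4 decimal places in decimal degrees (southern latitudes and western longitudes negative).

δ = 39.1/3958.8 = 0.009877 rad (0.5659°).
Start latitude φ₁ = -0.244711 rad; initial bearing θ = 2.221804 rad.
Destination latitude: φ₂ = arcsin( sin φ₁ cos δ + cos φ₁ sin δ cos θ ) = arcsin(-0.248071) = -14.3634°.
Then Δλ = atan2(0.007622, 0.939850) = 0.008110 rad, from sin θ sin δ cos φ₁ over cos δ − sin φ₁ sin φ₂.
λ₂ = λ₁ + Δλ = 5.5473°.

latitude -14.3634°, longitude 5.5473°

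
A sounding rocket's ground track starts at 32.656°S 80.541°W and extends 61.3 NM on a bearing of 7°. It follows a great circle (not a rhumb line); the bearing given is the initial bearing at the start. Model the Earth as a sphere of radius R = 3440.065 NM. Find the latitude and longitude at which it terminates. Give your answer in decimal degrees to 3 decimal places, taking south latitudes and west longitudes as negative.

latitude -31.643°, longitude -80.395°

δ = 61.3/3440.065 = 0.017819 rad (1.0210°).
Start latitude φ₁ = -0.569955 rad; initial bearing θ = 0.122173 rad.
Destination latitude: φ₂ = arcsin( sin φ₁ cos δ + cos φ₁ sin δ cos θ ) = arcsin(-0.524618) = -31.643°.
Then Δλ = atan2(0.001828, 0.716760) = 0.002551 rad, from sin θ sin δ cos φ₁ over cos δ − sin φ₁ sin φ₂.
Hence λ₂ = -80.541° + 0.146° = -80.395°.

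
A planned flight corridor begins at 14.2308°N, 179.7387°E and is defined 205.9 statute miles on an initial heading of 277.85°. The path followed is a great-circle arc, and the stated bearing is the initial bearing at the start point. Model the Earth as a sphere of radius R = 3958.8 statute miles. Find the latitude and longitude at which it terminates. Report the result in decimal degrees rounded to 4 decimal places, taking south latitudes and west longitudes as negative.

The arc subtends δ = 205.9/3958.8 = 0.052011 rad at the centre.
Converting: φ₁ = 0.248374 rad, θ = 4.849397 rad.
Destination latitude: φ₂ = arcsin( sin φ₁ cos δ + cos φ₁ sin δ cos θ ) = arcsin(0.252379) = 14.6183°.
For the longitude increment, Δλ = atan2( sin θ sin δ cos φ₁, cos δ − sin φ₁ sin φ₂ ) = atan2(-0.049920, 0.936606) = -3.0509°.
Hence λ₂ = 179.7387° + -3.0509° = 176.6878°.

latitude 14.6183°, longitude 176.6878°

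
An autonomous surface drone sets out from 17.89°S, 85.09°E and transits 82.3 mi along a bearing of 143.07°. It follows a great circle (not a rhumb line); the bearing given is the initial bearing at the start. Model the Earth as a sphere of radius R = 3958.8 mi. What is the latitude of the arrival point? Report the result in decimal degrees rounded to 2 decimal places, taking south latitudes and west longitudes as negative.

Central angle δ = d/R = 0.020789 rad.
With φ₁ = -17.89° = -0.312239 rad and θ = 143.07° = 2.497043 rad:
sin φ₂ = sin φ₁ cos δ + cos φ₁ sin δ cos θ = (-0.307191)(0.999784) + (0.951648)(0.020788)(-0.799370) = -0.322938
φ₂ = asin(-0.322938) = -0.328832 rad = -18.84°.
For the longitude increment, Δλ = atan2( sin θ sin δ cos φ₁, cos δ − sin φ₁ sin φ₂ ) = atan2(0.011886, 0.900581) = 0.76°.
λ₂ = λ₁ + Δλ = 85.85°.

latitude -18.84°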